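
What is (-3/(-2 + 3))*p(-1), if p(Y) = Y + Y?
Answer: 6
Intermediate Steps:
p(Y) = 2*Y
(-3/(-2 + 3))*p(-1) = (-3/(-2 + 3))*(2*(-1)) = (-3/1)*(-2) = (1*(-3))*(-2) = -3*(-2) = 6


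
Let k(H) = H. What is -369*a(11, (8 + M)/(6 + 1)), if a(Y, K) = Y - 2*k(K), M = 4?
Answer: -19557/7 ≈ -2793.9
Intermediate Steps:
a(Y, K) = Y - 2*K
-369*a(11, (8 + M)/(6 + 1)) = -369*(11 - 2*(8 + 4)/(6 + 1)) = -369*(11 - 24/7) = -369*53/7 = -19557/7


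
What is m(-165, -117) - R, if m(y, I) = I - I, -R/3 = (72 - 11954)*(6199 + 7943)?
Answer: -504105732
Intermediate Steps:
R = 504105732 (R = -3*(72 - 11954)*(6199 + 7943) = -(-35646)*14142 = -3*(-168035244) = 504105732)
m(y, I) = 0
m(-165, -117) - R = 0 - 1*504105732 = 0 - 504105732 = -504105732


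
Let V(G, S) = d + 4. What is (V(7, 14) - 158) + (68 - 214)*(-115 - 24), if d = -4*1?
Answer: 20136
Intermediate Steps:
d = -4
V(G, S) = 0 (V(G, S) = -4 + 4 = 0)
(V(7, 14) - 158) + (68 - 214)*(-115 - 24) = (0 - 158) + (68 - 214)*(-115 - 24) = -158 - 146*(-139) = -158 + 20294 = 20136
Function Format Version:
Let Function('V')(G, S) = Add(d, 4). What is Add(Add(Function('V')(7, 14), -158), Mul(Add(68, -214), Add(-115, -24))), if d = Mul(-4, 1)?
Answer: 20136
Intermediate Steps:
d = -4
Function('V')(G, S) = 0 (Function('V')(G, S) = Add(-4, 4) = 0)
Add(Add(Function('V')(7, 14), -158), Mul(Add(68, -214), Add(-115, -24))) = Add(Add(0, -158), Mul(Add(68, -214), Add(-115, -24))) = Add(-158, Mul(-146, -139)) = Add(-158, 20294) = 20136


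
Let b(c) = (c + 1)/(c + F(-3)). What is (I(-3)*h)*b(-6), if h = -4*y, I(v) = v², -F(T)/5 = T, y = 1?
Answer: 20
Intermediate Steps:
F(T) = -5*T
h = -4 (h = -4*1 = -4)
b(c) = (1 + c)/(15 + c) (b(c) = (c + 1)/(c - 5*(-3)) = (1 + c)/(c + 15) = (1 + c)/(15 + c))
(I(-3)*h)*b(-6) = ((-3)²*(-4))*((1 - 6)/(15 - 6)) = (9*(-4))*(-5/9) = -4*(-5) = -36*(-5/9) = 20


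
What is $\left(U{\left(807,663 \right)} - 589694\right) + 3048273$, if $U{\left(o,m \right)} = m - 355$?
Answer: $2458887$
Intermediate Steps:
$U{\left(o,m \right)} = -355 + m$
$\left(U{\left(807,663 \right)} - 589694\right) + 3048273 = \left(\left(-355 + 663\right) - 589694\right) + 3048273 = \left(308 - 589694\right) + 3048273 = -589386 + 3048273 = 2458887$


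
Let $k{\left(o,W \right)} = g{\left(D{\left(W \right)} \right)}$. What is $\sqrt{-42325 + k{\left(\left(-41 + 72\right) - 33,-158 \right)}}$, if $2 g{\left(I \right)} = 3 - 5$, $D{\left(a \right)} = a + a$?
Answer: $i \sqrt{42326} \approx 205.73 i$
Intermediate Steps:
$D{\left(a \right)} = 2 a$
$g{\left(I \right)} = -1$ ($g{\left(I \right)} = \frac{3 - 5}{2} = \frac{1}{2} \left(-2\right) = -1$)
$k{\left(o,W \right)} = -1$
$\sqrt{-42325 + k{\left(\left(-41 + 72\right) - 33,-158 \right)}} = \sqrt{-42325 - 1} = \sqrt{-42326} = i \sqrt{42326}$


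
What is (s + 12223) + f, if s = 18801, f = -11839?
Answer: 19185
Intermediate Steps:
(s + 12223) + f = (18801 + 12223) - 11839 = 31024 - 11839 = 19185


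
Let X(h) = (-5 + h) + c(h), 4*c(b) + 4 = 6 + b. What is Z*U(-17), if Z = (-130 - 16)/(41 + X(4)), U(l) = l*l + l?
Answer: -79424/83 ≈ -956.92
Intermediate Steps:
U(l) = l + l² (U(l) = l² + l = l + l²)
c(b) = ½ + b/4 (c(b) = -1 + (6 + b)/4 = -1 + (3/2 + b/4) = ½ + b/4)
X(h) = -9/2 + 5*h/4 (X(h) = (-5 + h) + (½ + h/4) = -9/2 + 5*h/4)
Z = -292/83 (Z = (-130 - 16)/(41 + (-9/2 + (5/4)*4)) = -146/(41 + (-9/2 + 5)) = -146/(41 + ½) = -146/83/2 = -146*2/83 = -292/83 ≈ -3.5181)
Z*U(-17) = -(-4964)*(1 - 17)/83 = -(-4964)*(-16)/83 = -292/83*272 = -79424/83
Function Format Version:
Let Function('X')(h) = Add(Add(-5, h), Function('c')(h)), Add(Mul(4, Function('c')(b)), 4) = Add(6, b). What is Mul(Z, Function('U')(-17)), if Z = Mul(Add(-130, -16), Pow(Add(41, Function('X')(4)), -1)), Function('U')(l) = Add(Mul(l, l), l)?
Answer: Rational(-79424, 83) ≈ -956.92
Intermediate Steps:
Function('U')(l) = Add(l, Pow(l, 2)) (Function('U')(l) = Add(Pow(l, 2), l) = Add(l, Pow(l, 2)))
Function('c')(b) = Add(Rational(1, 2), Mul(Rational(1, 4), b)) (Function('c')(b) = Add(-1, Mul(Rational(1, 4), Add(6, b))) = Add(-1, Add(Rational(3, 2), Mul(Rational(1, 4), b))) = Add(Rational(1, 2), Mul(Rational(1, 4), b)))
Function('X')(h) = Add(Rational(-9, 2), Mul(Rational(5, 4), h)) (Function('X')(h) = Add(Add(-5, h), Add(Rational(1, 2), Mul(Rational(1, 4), h))) = Add(Rational(-9, 2), Mul(Rational(5, 4), h)))
Z = Rational(-292, 83) (Z = Mul(Add(-130, -16), Pow(Add(41, Add(Rational(-9, 2), Mul(Rational(5, 4), 4))), -1)) = Mul(-146, Pow(Add(41, Add(Rational(-9, 2), 5)), -1)) = Mul(-146, Pow(Add(41, Rational(1, 2)), -1)) = Mul(-146, Pow(Rational(83, 2), -1)) = Mul(-146, Rational(2, 83)) = Rational(-292, 83) ≈ -3.5181)
Mul(Z, Function('U')(-17)) = Mul(Rational(-292, 83), Mul(-17, Add(1, -17))) = Mul(Rational(-292, 83), Mul(-17, -16)) = Mul(Rational(-292, 83), 272) = Rational(-79424, 83)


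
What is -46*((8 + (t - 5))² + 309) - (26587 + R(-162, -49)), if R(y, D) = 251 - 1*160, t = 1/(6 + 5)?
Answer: -5001108/121 ≈ -41332.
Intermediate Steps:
t = 1/11 ≈ 0.090909
R(y, D) = 91 (R(y, D) = 251 - 160 = 91)
-46*((8 + (t - 5))² + 309) - (26587 + R(-162, -49)) = -46*((8 + (1/11 - 5))² + 309) - (26587 + 91) = -46*((8 - 54/11)² + 309) - 1*26678 = -46*((34/11)² + 309) - 26678 = -46*(1156/121 + 309) - 26678 = -46*38545/121 - 26678 = -1773070/121 - 26678 = -5001108/121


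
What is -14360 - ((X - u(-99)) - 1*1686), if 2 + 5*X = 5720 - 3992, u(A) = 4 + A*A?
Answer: -16071/5 ≈ -3214.2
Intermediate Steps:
u(A) = 4 + A²
X = 1726/5 (X = -⅖ + (5720 - 3992)/5 = -⅖ + (⅕)*1728 = -⅖ + 1728/5 = 1726/5 ≈ 345.20)
-14360 - ((X - u(-99)) - 1*1686) = -14360 - ((1726/5 - (4 + (-99)²)) - 1*1686) = -14360 - ((1726/5 - (4 + 9801)) - 1686) = -14360 - ((1726/5 - 1*9805) - 1686) = -14360 - ((1726/5 - 9805) - 1686) = -14360 - (-47299/5 - 1686) = -14360 - 1*(-55729/5) = -14360 + 55729/5 = -16071/5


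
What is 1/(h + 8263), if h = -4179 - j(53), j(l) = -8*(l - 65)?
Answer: 1/3988 ≈ 0.00025075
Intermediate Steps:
j(l) = 520 - 8*l (j(l) = -8*(-65 + l) = 520 - 8*l)
h = -4275 (h = -4179 - (520 - 8*53) = -4179 - (520 - 424) = -4179 - 1*96 = -4179 - 96 = -4275)
1/(h + 8263) = 1/(-4275 + 8263) = 1/3988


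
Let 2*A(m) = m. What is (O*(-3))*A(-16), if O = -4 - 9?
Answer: -312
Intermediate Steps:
O = -13
A(m) = m/2
(O*(-3))*A(-16) = (-13*(-3))*((1/2)*(-16)) = 39*(-8) = -312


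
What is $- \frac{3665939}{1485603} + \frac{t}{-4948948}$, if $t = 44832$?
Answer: $- \frac{4552286008967}{1838042998911} \approx -2.4767$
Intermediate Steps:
$- \frac{3665939}{1485603} + \frac{t}{-4948948} = - \frac{3665939}{1485603} + \frac{44832}{-4948948} = \left(-3665939\right) \frac{1}{1485603} + 44832 \left(- \frac{1}{4948948}\right) = - \frac{3665939}{1485603} - \frac{11208}{1237237} = - \frac{4552286008967}{1838042998911}$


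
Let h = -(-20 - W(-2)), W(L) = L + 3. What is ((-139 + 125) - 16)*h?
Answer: -630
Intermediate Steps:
W(L) = 3 + L
h = 21 (h = -(-20 - (3 - 2)) = -(-20 - 1*1) = -(-20 - 1) = -1*(-21) = 21)
((-139 + 125) - 16)*h = ((-139 + 125) - 16)*21 = (-14 - 16)*21 = -30*21 = -630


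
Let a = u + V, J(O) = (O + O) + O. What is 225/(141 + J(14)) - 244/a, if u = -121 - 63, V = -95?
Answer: 35809/17019 ≈ 2.1041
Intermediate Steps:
J(O) = 3*O (J(O) = 2*O + O = 3*O)
u = -184
a = -279 (a = -184 - 95 = -279)
225/(141 + J(14)) - 244/a = 225/(141 + 3*14) - 244/(-279) = 225/(141 + 42) - 244*(-1/279) = 225/183 + 244/279 = 225*(1/183) + 244/279 = 75/61 + 244/279 = 35809/17019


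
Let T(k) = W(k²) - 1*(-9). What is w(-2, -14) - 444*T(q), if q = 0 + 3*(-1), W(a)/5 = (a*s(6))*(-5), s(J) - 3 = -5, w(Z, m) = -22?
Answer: -203818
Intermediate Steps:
s(J) = -2 (s(J) = 3 - 5 = -2)
W(a) = 50*a (W(a) = 5*((a*(-2))*(-5)) = 5*(-2*a*(-5)) = 5*(10*a) = 50*a)
q = -3 (q = 0 - 3 = -3)
T(k) = 9 + 50*k² (T(k) = 50*k² - 1*(-9) = 50*k² + 9 = 9 + 50*k²)
w(-2, -14) - 444*T(q) = -22 - 444*(9 + 50*(-3)²) = -22 - 444*(9 + 50*9) = -22 - 444*(9 + 450) = -22 - 444*459 = -22 - 203796 = -203818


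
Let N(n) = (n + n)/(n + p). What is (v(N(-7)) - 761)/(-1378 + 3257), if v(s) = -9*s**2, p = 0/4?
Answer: -797/1879 ≈ -0.42416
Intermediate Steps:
p = 0 (p = 0*(1/4) = 0)
N(n) = 2 (N(n) = (n + n)/(n + 0) = (2*n)/n = 2)
(v(N(-7)) - 761)/(-1378 + 3257) = (-9*2**2 - 761)/(-1378 + 3257) = (-9*4 - 761)/1879 = (-36 - 761)*(1/1879) = -797*1/1879 = -797/1879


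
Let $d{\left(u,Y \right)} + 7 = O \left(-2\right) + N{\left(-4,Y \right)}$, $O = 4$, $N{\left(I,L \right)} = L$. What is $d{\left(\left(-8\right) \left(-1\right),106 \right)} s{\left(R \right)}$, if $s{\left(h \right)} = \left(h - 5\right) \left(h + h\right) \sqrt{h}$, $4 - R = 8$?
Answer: $13104 i \approx 13104.0 i$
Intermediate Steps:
$R = -4$ ($R = 4 - 8 = -4$)
$s{\left(h \right)} = 2 h^{\frac{3}{2}} \left(-5 + h\right)$ ($s{\left(h \right)} = \left(-5 + h\right) 2 h \sqrt{h} = 2 h \left(-5 + h\right) \sqrt{h} = 2 h^{\frac{3}{2}} \left(-5 + h\right)$)
$d{\left(u,Y \right)} = -15 + Y$ ($d{\left(u,Y \right)} = -7 + \left(4 \left(-2\right) + Y\right) = -7 + \left(-8 + Y\right) = -15 + Y$)
$d{\left(\left(-8\right) \left(-1\right),106 \right)} s{\left(R \right)} = \left(-15 + 106\right) 2 \left(-4\right)^{\frac{3}{2}} \left(-5 - 4\right) = 91 \cdot 2 \left(- 8 i\right) \left(-9\right) = 91 \cdot 144 i = 13104 i$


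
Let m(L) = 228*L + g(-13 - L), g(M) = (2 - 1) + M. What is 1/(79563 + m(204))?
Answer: 1/125859 ≈ 7.9454e-6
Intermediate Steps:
g(M) = 1 + M
m(L) = -12 + 227*L (m(L) = 228*L + (1 + (-13 - L)) = 228*L + (-12 - L) = -12 + 227*L)
1/(79563 + m(204)) = 1/(79563 + (-12 + 227*204)) = 1/(79563 + (-12 + 46308)) = 1/(79563 + 46296) = 1/125859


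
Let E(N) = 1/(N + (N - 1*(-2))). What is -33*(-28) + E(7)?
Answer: 14785/16 ≈ 924.06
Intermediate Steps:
E(N) = 1/(2 + 2*N) (E(N) = 1/(N + (N + 2)) = 1/(N + (2 + N)) = 1/(2 + 2*N))
-33*(-28) + E(7) = -33*(-28) + 1/(2*(1 + 7)) = 924 + (½)/8 = 924 + (½)*(⅛) = 924 + 1/16 = 14785/16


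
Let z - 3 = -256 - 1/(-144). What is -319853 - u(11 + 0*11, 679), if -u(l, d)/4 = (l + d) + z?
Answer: -11451779/36 ≈ -3.1811e+5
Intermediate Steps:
z = -36431/144 (z = 3 + (-256 - 1/(-144)) = 3 + (-256 - 1*(-1/144)) = 3 + (-256 + 1/144) = 3 - 36863/144 = -36431/144 ≈ -252.99)
u(l, d) = 36431/36 - 4*d - 4*l (u(l, d) = -4*((l + d) - 36431/144) = -4*((d + l) - 36431/144) = -4*(-36431/144 + d + l) = 36431/36 - 4*d - 4*l)
-319853 - u(11 + 0*11, 679) = -319853 - (36431/36 - 4*679 - 4*(11 + 0*11)) = -319853 - (36431/36 - 2716 - 4*(11 + 0)) = -319853 - (36431/36 - 2716 - 4*11) = -319853 - (36431/36 - 2716 - 44) = -319853 - 1*(-62929/36) = -319853 + 62929/36 = -11451779/36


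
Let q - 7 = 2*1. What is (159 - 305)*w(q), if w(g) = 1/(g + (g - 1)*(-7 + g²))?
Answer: -146/601 ≈ -0.24293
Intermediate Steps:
q = 9 (q = 7 + 2*1 = 7 + 2 = 9)
w(g) = 1/(g + (-1 + g)*(-7 + g²))
(159 - 305)*w(q) = (159 - 305)/(7 + 9³ - 1*9² - 6*9) = -146/(7 + 729 - 1*81 - 54) = -146/(7 + 729 - 81 - 54) = -146/601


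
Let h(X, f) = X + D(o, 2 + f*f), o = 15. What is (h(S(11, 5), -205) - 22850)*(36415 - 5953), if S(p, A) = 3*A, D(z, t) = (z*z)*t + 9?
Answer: 287355631038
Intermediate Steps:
D(z, t) = 9 + t*z**2 (D(z, t) = z**2*t + 9 = t*z**2 + 9 = 9 + t*z**2)
h(X, f) = 459 + X + 225*f**2 (h(X, f) = X + (9 + (2 + f*f)*15**2) = X + (9 + (2 + f**2)*225) = X + (9 + (450 + 225*f**2)) = X + (459 + 225*f**2) = 459 + X + 225*f**2)
(h(S(11, 5), -205) - 22850)*(36415 - 5953) = ((459 + 3*5 + 225*(-205)**2) - 22850)*(36415 - 5953) = ((459 + 15 + 225*42025) - 22850)*30462 = ((459 + 15 + 9455625) - 22850)*30462 = (9456099 - 22850)*30462 = 9433249*30462 = 287355631038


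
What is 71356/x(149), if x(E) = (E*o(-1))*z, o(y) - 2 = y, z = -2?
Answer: -35678/149 ≈ -239.45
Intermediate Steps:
o(y) = 2 + y
x(E) = -2*E (x(E) = (E*(2 - 1))*(-2) = (E*1)*(-2) = E*(-2) = -2*E)
71356/x(149) = 71356/((-2*149)) = 71356/(-298) = 71356*(-1/298) = -35678/149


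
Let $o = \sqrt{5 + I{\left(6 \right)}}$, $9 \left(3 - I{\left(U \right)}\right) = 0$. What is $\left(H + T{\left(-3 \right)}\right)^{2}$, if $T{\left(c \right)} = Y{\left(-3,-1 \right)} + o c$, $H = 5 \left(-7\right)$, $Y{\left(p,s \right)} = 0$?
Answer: $1297 + 420 \sqrt{2} \approx 1891.0$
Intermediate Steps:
$I{\left(U \right)} = 3$ ($I{\left(U \right)} = 3 - 0 = 3 + 0 = 3$)
$o = 2 \sqrt{2}$ ($o = \sqrt{5 + 3} = \sqrt{8} = 2 \sqrt{2} \approx 2.8284$)
$H = -35$
$T{\left(c \right)} = 2 c \sqrt{2}$ ($T{\left(c \right)} = 0 + 2 \sqrt{2} c = 0 + 2 c \sqrt{2} = 2 c \sqrt{2}$)
$\left(H + T{\left(-3 \right)}\right)^{2} = \left(-35 + 2 \left(-3\right) \sqrt{2}\right)^{2} = \left(-35 - 6 \sqrt{2}\right)^{2}$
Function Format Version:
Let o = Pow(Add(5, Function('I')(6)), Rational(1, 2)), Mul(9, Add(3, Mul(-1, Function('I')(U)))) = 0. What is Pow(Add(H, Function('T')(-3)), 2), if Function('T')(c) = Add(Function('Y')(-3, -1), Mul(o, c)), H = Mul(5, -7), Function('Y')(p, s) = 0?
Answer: Add(1297, Mul(420, Pow(2, Rational(1, 2)))) ≈ 1891.0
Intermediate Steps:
Function('I')(U) = 3 (Function('I')(U) = Add(3, Mul(Rational(-1, 9), 0)) = Add(3, 0) = 3)
o = Mul(2, Pow(2, Rational(1, 2))) (o = Pow(Add(5, 3), Rational(1, 2)) = Pow(8, Rational(1, 2)) = Mul(2, Pow(2, Rational(1, 2))) ≈ 2.8284)
H = -35
Function('T')(c) = Mul(2, c, Pow(2, Rational(1, 2))) (Function('T')(c) = Add(0, Mul(Mul(2, Pow(2, Rational(1, 2))), c)) = Add(0, Mul(2, c, Pow(2, Rational(1, 2)))) = Mul(2, c, Pow(2, Rational(1, 2))))
Pow(Add(H, Function('T')(-3)), 2) = Pow(Add(-35, Mul(2, -3, Pow(2, Rational(1, 2)))), 2) = Pow(Add(-35, Mul(-6, Pow(2, Rational(1, 2)))), 2)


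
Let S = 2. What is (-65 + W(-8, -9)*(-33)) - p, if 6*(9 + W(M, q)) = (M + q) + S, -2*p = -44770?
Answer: -44141/2 ≈ -22071.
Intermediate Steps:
p = 22385 (p = -½*(-44770) = 22385)
W(M, q) = -26/3 + M/6 + q/6 (W(M, q) = -9 + ((M + q) + 2)/6 = -9 + (2 + M + q)/6 = -9 + (⅓ + M/6 + q/6) = -26/3 + M/6 + q/6)
(-65 + W(-8, -9)*(-33)) - p = (-65 + (-26/3 + (⅙)*(-8) + (⅙)*(-9))*(-33)) - 1*22385 = (-65 + (-26/3 - 4/3 - 3/2)*(-33)) - 22385 = (-65 - 23/2*(-33)) - 22385 = (-65 + 759/2) - 22385 = 629/2 - 22385 = -44141/2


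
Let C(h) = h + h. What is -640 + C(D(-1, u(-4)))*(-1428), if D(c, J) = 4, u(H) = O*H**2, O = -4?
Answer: -12064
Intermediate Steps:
u(H) = -4*H**2
C(h) = 2*h
-640 + C(D(-1, u(-4)))*(-1428) = -640 + (2*4)*(-1428) = -640 + 8*(-1428) = -640 - 11424 = -12064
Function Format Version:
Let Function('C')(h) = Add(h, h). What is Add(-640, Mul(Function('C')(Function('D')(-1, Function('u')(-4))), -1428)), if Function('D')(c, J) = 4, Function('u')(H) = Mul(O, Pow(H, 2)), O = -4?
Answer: -12064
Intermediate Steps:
Function('u')(H) = Mul(-4, Pow(H, 2))
Function('C')(h) = Mul(2, h)
Add(-640, Mul(Function('C')(Function('D')(-1, Function('u')(-4))), -1428)) = Add(-640, Mul(Mul(2, 4), -1428)) = Add(-640, Mul(8, -1428)) = Add(-640, -11424) = -12064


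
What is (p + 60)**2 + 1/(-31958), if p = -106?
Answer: 67623127/31958 ≈ 2116.0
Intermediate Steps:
(p + 60)**2 + 1/(-31958) = (-106 + 60)**2 + 1/(-31958) = (-46)**2 - 1/31958 = 2116 - 1/31958 = 67623127/31958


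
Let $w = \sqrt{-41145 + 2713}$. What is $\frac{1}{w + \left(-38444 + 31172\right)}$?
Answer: $- \frac{909}{6615052} - \frac{i \sqrt{2402}}{13230104} \approx -0.00013741 - 3.7044 \cdot 10^{-6} i$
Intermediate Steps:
$w = 4 i \sqrt{2402}$ ($w = \sqrt{-38432} = 4 i \sqrt{2402} \approx 196.04 i$)
$\frac{1}{w + \left(-38444 + 31172\right)} = \frac{1}{4 i \sqrt{2402} + \left(-38444 + 31172\right)} = \frac{1}{4 i \sqrt{2402} - 7272} = \frac{1}{-7272 + 4 i \sqrt{2402}}$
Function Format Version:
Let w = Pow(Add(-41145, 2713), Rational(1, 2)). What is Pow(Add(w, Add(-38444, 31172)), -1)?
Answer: Add(Rational(-909, 6615052), Mul(Rational(-1, 13230104), I, Pow(2402, Rational(1, 2)))) ≈ Add(-0.00013741, Mul(-3.7044e-6, I))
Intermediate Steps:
w = Mul(4, I, Pow(2402, Rational(1, 2))) (w = Pow(-38432, Rational(1, 2)) = Mul(4, I, Pow(2402, Rational(1, 2))) ≈ Mul(196.04, I))
Pow(Add(w, Add(-38444, 31172)), -1) = Pow(Add(Mul(4, I, Pow(2402, Rational(1, 2))), Add(-38444, 31172)), -1) = Pow(Add(Mul(4, I, Pow(2402, Rational(1, 2))), -7272), -1) = Pow(Add(-7272, Mul(4, I, Pow(2402, Rational(1, 2)))), -1)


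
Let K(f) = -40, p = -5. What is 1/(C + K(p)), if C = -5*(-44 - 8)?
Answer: 1/220 ≈ 0.0045455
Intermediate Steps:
C = 260 (C = -5*(-52) = 260)
1/(C + K(p)) = 1/(260 - 40) = 1/220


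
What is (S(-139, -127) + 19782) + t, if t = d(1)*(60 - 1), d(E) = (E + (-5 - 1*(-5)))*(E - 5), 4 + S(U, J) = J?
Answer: 19415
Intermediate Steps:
S(U, J) = -4 + J
d(E) = E*(-5 + E) (d(E) = (E + (-5 + 5))*(-5 + E) = (E + 0)*(-5 + E) = E*(-5 + E))
t = -236 (t = (1*(-5 + 1))*(60 - 1) = (1*(-4))*59 = -4*59 = -236)
(S(-139, -127) + 19782) + t = ((-4 - 127) + 19782) - 236 = (-131 + 19782) - 236 = 19651 - 236 = 19415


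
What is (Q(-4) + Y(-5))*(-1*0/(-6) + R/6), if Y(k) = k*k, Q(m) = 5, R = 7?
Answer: 35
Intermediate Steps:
Y(k) = k²
(Q(-4) + Y(-5))*(-1*0/(-6) + R/6) = (5 + (-5)²)*(-1*0/(-6) + 7/6) = (5 + 25)*(0*(-⅙) + 7*(⅙)) = 30*(0 + 7/6) = 30*(7/6) = 35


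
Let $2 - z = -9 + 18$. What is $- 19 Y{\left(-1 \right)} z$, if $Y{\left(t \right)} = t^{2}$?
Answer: $133$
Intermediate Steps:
$z = -7$ ($z = 2 - \left(-9 + 18\right) = 2 - 9 = -7$)
$- 19 Y{\left(-1 \right)} z = - 19 \left(-1\right)^{2} \left(-7\right) = \left(-19\right) 1 \left(-7\right) = \left(-19\right) \left(-7\right) = 133$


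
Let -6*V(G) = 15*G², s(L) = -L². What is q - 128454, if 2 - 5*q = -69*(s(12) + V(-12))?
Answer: -677044/5 ≈ -1.3541e+5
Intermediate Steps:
V(G) = -5*G²/2
q = -34774/5 (q = ⅖ - (-69)*(-1*12² - 5/2*(-12)²)/5 = ⅖ - (-69)*(-1*144 - 5/2*144)/5 = ⅖ - (-69)*(-144 - 360)/5 = ⅖ - (-69)*(-504)/5 = ⅖ - ⅕*34776 = ⅖ - 34776/5 = -34774/5 ≈ -6954.8)
q - 128454 = -34774/5 - 128454 = -677044/5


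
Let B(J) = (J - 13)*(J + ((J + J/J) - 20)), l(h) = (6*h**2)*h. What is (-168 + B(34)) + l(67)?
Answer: 1805439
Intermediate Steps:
l(h) = 6*h**3
B(J) = (-19 + 2*J)*(-13 + J) (B(J) = (-13 + J)*(J + ((J + 1) - 20)) = (-13 + J)*(J + ((1 + J) - 20)) = (-13 + J)*(J + (-19 + J)) = (-13 + J)*(-19 + 2*J) = (-19 + 2*J)*(-13 + J))
(-168 + B(34)) + l(67) = (-168 + (247 - 45*34 + 2*34**2)) + 6*67**3 = (-168 + (247 - 1530 + 2*1156)) + 6*300763 = (-168 + (247 - 1530 + 2312)) + 1804578 = (-168 + 1029) + 1804578 = 861 + 1804578 = 1805439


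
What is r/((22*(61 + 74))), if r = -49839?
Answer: -16613/990 ≈ -16.781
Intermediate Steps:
r/((22*(61 + 74))) = -49839*1/(22*(61 + 74)) = -49839/(22*135) = -49839/2970 = -49839*1/2970 = -16613/990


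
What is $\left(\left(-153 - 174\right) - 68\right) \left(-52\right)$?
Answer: $20540$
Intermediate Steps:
$\left(\left(-153 - 174\right) - 68\right) \left(-52\right) = \left(-327 - 68\right) \left(-52\right) = \left(-395\right) \left(-52\right) = 20540$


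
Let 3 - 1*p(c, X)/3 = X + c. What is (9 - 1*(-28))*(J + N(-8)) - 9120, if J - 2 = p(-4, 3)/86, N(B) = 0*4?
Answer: -388756/43 ≈ -9040.8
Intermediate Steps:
p(c, X) = 9 - 3*X - 3*c (p(c, X) = 9 - 3*(X + c) = 9 + (-3*X - 3*c) = 9 - 3*X - 3*c)
N(B) = 0
J = 92/43 (J = 2 + (9 - 3*3 - 3*(-4))/86 = 2 + (9 - 9 + 12)*(1/86) = 2 + 12*(1/86) = 2 + 6/43 = 92/43 ≈ 2.1395)
(9 - 1*(-28))*(J + N(-8)) - 9120 = (9 - 1*(-28))*(92/43 + 0) - 9120 = (9 + 28)*(92/43) - 9120 = 37*(92/43) - 9120 = 3404/43 - 9120 = -388756/43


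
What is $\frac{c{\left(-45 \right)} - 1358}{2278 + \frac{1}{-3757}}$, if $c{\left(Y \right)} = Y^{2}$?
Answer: $\frac{2505919}{8558445} \approx 0.2928$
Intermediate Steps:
$\frac{c{\left(-45 \right)} - 1358}{2278 + \frac{1}{-3757}} = \frac{\left(-45\right)^{2} - 1358}{2278 + \frac{1}{-3757}} = \frac{2025 - 1358}{2278 - \frac{1}{3757}} = \frac{667}{\frac{8558445}{3757}} = 667 \cdot \frac{3757}{8558445} = \frac{2505919}{8558445}$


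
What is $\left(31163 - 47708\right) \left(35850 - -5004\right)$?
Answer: $-675929430$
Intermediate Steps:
$\left(31163 - 47708\right) \left(35850 - -5004\right) = - 16545 \left(35850 + 5004\right) = \left(-16545\right) 40854 = -675929430$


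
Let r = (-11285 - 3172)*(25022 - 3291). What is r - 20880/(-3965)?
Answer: -249132893955/793 ≈ -3.1417e+8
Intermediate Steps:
r = -314165067 (r = -14457*21731 = -314165067)
r - 20880/(-3965) = -314165067 - 20880/(-3965) = -314165067 - 20880*(-1/3965) = -314165067 + 4176/793 = -249132893955/793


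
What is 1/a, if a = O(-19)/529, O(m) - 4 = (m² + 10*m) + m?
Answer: 529/156 ≈ 3.3910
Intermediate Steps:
O(m) = 4 + m² + 11*m (O(m) = 4 + ((m² + 10*m) + m) = 4 + (m² + 11*m) = 4 + m² + 11*m)
a = 156/529 (a = (4 + (-19)² + 11*(-19))/529 = (4 + 361 - 209)*(1/529) = 156*(1/529) = 156/529 ≈ 0.29490)
1/a = 1/(156/529) = 529/156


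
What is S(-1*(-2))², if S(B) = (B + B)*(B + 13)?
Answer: 3600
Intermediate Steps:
S(B) = 2*B*(13 + B) (S(B) = (2*B)*(13 + B) = 2*B*(13 + B))
S(-1*(-2))² = (2*(-1*(-2))*(13 - 1*(-2)))² = (2*2*(13 + 2))² = (2*2*15)² = 60² = 3600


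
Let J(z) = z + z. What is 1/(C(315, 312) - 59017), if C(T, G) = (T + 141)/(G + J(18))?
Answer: -29/1711455 ≈ -1.6945e-5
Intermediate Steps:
J(z) = 2*z
C(T, G) = (141 + T)/(36 + G) (C(T, G) = (T + 141)/(G + 2*18) = (141 + T)/(G + 36) = (141 + T)/(36 + G))
1/(C(315, 312) - 59017) = 1/((141 + 315)/(36 + 312) - 59017) = 1/(456/348 - 59017) = 1/((1/348)*456 - 59017) = 1/(38/29 - 59017) = 1/(-1711455/29) = -29/1711455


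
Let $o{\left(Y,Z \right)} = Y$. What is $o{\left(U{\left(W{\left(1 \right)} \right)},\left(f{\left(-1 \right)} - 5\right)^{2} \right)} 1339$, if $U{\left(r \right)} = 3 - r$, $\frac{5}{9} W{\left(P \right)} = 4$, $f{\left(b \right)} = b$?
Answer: $- \frac{28119}{5} \approx -5623.8$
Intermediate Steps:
$W{\left(P \right)} = \frac{36}{5}$ ($W{\left(P \right)} = \frac{9}{5} \cdot 4 = \frac{36}{5}$)
$o{\left(U{\left(W{\left(1 \right)} \right)},\left(f{\left(-1 \right)} - 5\right)^{2} \right)} 1339 = \left(3 - \frac{36}{5}\right) 1339 = \left(- \frac{21}{5}\right) 1339 = - \frac{28119}{5}$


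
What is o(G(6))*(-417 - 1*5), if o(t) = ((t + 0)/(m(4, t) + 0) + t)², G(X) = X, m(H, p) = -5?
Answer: -243072/25 ≈ -9722.9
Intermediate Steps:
o(t) = 16*t²/25 (o(t) = ((t + 0)/(-5 + 0) + t)² = (t/(-5) + t)² = (t*(-⅕) + t)² = (-t/5 + t)² = (4*t/5)² = 16*t²/25)
o(G(6))*(-417 - 1*5) = ((16/25)*6²)*(-417 - 1*5) = ((16/25)*36)*(-417 - 5) = (576/25)*(-422) = -243072/25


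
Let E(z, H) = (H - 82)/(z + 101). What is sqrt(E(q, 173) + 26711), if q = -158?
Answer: 2*sqrt(21694713)/57 ≈ 163.43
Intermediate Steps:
E(z, H) = (-82 + H)/(101 + z)
sqrt(E(q, 173) + 26711) = sqrt((-82 + 173)/(101 - 158) + 26711) = sqrt(91/(-57) + 26711) = sqrt(-1/57*91 + 26711) = sqrt(-91/57 + 26711) = sqrt(1522436/57) = 2*sqrt(21694713)/57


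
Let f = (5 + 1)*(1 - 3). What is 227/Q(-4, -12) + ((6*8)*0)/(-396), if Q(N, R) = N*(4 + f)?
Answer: 227/32 ≈ 7.0938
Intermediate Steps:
f = -12 (f = 6*(-2) = -12)
Q(N, R) = -8*N (Q(N, R) = N*(4 - 12) = N*(-8) = -8*N)
227/Q(-4, -12) + ((6*8)*0)/(-396) = 227/((-8*(-4))) + ((6*8)*0)/(-396) = 227/32 + (48*0)*(-1/396) = 227*(1/32) + 0*(-1/396) = 227/32 + 0 = 227/32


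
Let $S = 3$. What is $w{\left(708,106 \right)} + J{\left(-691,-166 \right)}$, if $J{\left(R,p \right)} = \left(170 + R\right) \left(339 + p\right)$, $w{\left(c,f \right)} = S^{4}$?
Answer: $-90052$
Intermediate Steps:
$w{\left(c,f \right)} = 81$ ($w{\left(c,f \right)} = 3^{4} = 81$)
$w{\left(708,106 \right)} + J{\left(-691,-166 \right)} = 81 + \left(57630 + 170 \left(-166\right) + 339 \left(-691\right) - -114706\right) = 81 + \left(57630 - 28220 - 234249 + 114706\right) = 81 - 90133 = -90052$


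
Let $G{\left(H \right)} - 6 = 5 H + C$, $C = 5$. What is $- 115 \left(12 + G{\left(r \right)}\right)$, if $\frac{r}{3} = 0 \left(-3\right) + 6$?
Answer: $-12995$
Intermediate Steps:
$r = 18$ ($r = 3 \left(0 \left(-3\right) + 6\right) = 3 \left(0 + 6\right) = 3 \cdot 6 = 18$)
$G{\left(H \right)} = 11 + 5 H$ ($G{\left(H \right)} = 6 + \left(5 H + 5\right) = 6 + \left(5 + 5 H\right) = 11 + 5 H$)
$- 115 \left(12 + G{\left(r \right)}\right) = - 115 \left(12 + \left(11 + 5 \cdot 18\right)\right) = - 115 \left(12 + \left(11 + 90\right)\right) = - 115 \left(12 + 101\right) = \left(-115\right) 113 = -12995$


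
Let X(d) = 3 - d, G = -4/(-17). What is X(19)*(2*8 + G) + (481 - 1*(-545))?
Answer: 13026/17 ≈ 766.24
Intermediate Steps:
G = 4/17 (G = -4*(-1/17) = 4/17 ≈ 0.23529)
X(19)*(2*8 + G) + (481 - 1*(-545)) = (3 - 1*19)*(2*8 + 4/17) + (481 - 1*(-545)) = (3 - 19)*(16 + 4/17) + (481 + 545) = -16*276/17 + 1026 = -4416/17 + 1026 = 13026/17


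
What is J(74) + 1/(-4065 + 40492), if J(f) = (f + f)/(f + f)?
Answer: 36428/36427 ≈ 1.0000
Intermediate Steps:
J(f) = 1 (J(f) = (2*f)/((2*f)) = (2*f)*(1/(2*f)) = 1)
J(74) + 1/(-4065 + 40492) = 1 + 1/(-4065 + 40492) = 1 + 1/36427 = 36428/36427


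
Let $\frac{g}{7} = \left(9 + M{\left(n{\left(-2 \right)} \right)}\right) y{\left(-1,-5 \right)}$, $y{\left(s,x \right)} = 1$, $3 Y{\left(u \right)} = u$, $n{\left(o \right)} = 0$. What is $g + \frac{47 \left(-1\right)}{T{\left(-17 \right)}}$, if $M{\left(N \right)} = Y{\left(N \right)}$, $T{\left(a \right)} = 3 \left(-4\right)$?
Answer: $\frac{803}{12} \approx 66.917$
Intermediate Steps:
$T{\left(a \right)} = -12$
$Y{\left(u \right)} = \frac{u}{3}$
$M{\left(N \right)} = \frac{N}{3}$
$g = 63$ ($g = 7 \left(9 + \frac{1}{3} \cdot 0\right) 1 = 7 \left(9 + 0\right) 1 = 7 \cdot 9 \cdot 1 = 7 \cdot 9 = 63$)
$g + \frac{47 \left(-1\right)}{T{\left(-17 \right)}} = 63 + \frac{47 \left(-1\right)}{-12} = 63 - - \frac{47}{12} = 63 + \frac{47}{12} = \frac{803}{12}$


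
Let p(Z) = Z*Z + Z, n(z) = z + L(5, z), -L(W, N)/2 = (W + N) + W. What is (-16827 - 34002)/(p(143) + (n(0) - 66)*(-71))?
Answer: -50829/26698 ≈ -1.9039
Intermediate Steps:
L(W, N) = -4*W - 2*N (L(W, N) = -2*((W + N) + W) = -2*((N + W) + W) = -2*(N + 2*W) = -4*W - 2*N)
n(z) = -20 - z (n(z) = z + (-4*5 - 2*z) = z + (-20 - 2*z) = -20 - z)
p(Z) = Z + Z² (p(Z) = Z² + Z = Z + Z²)
(-16827 - 34002)/(p(143) + (n(0) - 66)*(-71)) = (-16827 - 34002)/(143*(1 + 143) + ((-20 - 1*0) - 66)*(-71)) = -50829/(143*144 + ((-20 + 0) - 66)*(-71)) = -50829/(20592 + (-20 - 66)*(-71)) = -50829/(20592 - 86*(-71)) = -50829/(20592 + 6106) = -50829/26698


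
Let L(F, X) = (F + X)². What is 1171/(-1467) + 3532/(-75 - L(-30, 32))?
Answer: -5273953/115893 ≈ -45.507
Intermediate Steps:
1171/(-1467) + 3532/(-75 - L(-30, 32)) = 1171/(-1467) + 3532/(-75 - (-30 + 32)²) = 1171*(-1/1467) + 3532/(-75 - 1*2²) = -1171/1467 + 3532/(-75 - 1*4) = -1171/1467 + 3532/(-75 - 4) = -1171/1467 + 3532/(-79) = -1171/1467 + 3532*(-1/79) = -1171/1467 - 3532/79 = -5273953/115893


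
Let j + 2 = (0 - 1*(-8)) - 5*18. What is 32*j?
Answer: -2688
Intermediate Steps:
j = -84 (j = -2 + ((0 - 1*(-8)) - 5*18) = -2 + ((0 + 8) - 90) = -2 + (8 - 90) = -2 - 82 = -84)
32*j = 32*(-84) = -2688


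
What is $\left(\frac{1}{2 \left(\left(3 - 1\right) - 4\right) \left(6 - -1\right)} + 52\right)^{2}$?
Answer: $\frac{2117025}{784} \approx 2700.3$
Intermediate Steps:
$\left(\frac{1}{2 \left(\left(3 - 1\right) - 4\right) \left(6 - -1\right)} + 52\right)^{2} = \left(\frac{1}{2 \left(2 - 4\right) \left(6 + 1\right)} + 52\right)^{2} = \left(\frac{1}{2 \left(-2\right) 7} + 52\right)^{2} = \left(\frac{1}{\left(-4\right) 7} + 52\right)^{2} = \left(\frac{1}{-28} + 52\right)^{2} = \left(- \frac{1}{28} + 52\right)^{2} = \left(\frac{1455}{28}\right)^{2} = \frac{2117025}{784}$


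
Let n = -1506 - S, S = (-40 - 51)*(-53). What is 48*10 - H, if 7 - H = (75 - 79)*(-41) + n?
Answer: -5692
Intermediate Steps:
S = 4823 (S = -91*(-53) = 4823)
n = -6329 (n = -1506 - 1*4823 = -1506 - 4823 = -6329)
H = 6172 (H = 7 - ((75 - 79)*(-41) - 6329) = 7 - (-4*(-41) - 6329) = 7 - (164 - 6329) = 7 - 1*(-6165) = 7 + 6165 = 6172)
48*10 - H = 48*10 - 1*6172 = 480 - 6172 = -5692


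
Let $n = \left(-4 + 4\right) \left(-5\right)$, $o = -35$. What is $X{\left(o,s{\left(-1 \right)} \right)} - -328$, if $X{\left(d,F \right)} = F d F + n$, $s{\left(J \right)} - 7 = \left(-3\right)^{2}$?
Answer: $-8632$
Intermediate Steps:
$s{\left(J \right)} = 16$ ($s{\left(J \right)} = 7 + \left(-3\right)^{2} = 7 + 9 = 16$)
$n = 0$ ($n = 0 \left(-5\right) = 0$)
$X{\left(d,F \right)} = d F^{2}$ ($X{\left(d,F \right)} = F d F + 0 = d F^{2} + 0 = d F^{2}$)
$X{\left(o,s{\left(-1 \right)} \right)} - -328 = - 35 \cdot 16^{2} - -328 = \left(-35\right) 256 + 328 = -8960 + 328 = -8632$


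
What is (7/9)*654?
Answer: 1526/3 ≈ 508.67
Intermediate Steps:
(7/9)*654 = 1526/3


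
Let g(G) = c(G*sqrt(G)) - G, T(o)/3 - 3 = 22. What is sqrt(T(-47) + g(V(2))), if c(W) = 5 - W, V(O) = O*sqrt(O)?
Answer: sqrt(80 - 4*2**(1/4) - 2*sqrt(2)) ≈ 8.5097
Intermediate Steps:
V(O) = O**(3/2)
T(o) = 75 (T(o) = 9 + 3*22 = 9 + 66 = 75)
g(G) = 5 - G - G**(3/2) (g(G) = (5 - G*sqrt(G)) - G = (5 - G**(3/2)) - G = 5 - G - G**(3/2))
sqrt(T(-47) + g(V(2))) = sqrt(75 + (5 - 2**(3/2) - (2**(3/2))**(3/2))) = sqrt(75 + (5 - 2*sqrt(2) - (2*sqrt(2))**(3/2))) = sqrt(75 + (5 - 2*sqrt(2) - 4*2**(1/4))) = sqrt(75 + (5 - 4*2**(1/4) - 2*sqrt(2))) = sqrt(80 - 4*2**(1/4) - 2*sqrt(2))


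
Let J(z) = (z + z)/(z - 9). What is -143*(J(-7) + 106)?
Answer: -122265/8 ≈ -15283.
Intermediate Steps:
J(z) = 2*z/(-9 + z) (J(z) = (2*z)/(-9 + z) = 2*z/(-9 + z))
-143*(J(-7) + 106) = -143*(2*(-7)/(-9 - 7) + 106) = -143*(2*(-7)/(-16) + 106) = -143*(2*(-7)*(-1/16) + 106) = -143*(7/8 + 106) = -143*855/8 = -122265/8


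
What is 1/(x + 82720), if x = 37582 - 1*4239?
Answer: 1/116063 ≈ 8.6160e-6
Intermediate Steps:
x = 33343 (x = 37582 - 4239 = 33343)
1/(x + 82720) = 1/(33343 + 82720) = 1/116063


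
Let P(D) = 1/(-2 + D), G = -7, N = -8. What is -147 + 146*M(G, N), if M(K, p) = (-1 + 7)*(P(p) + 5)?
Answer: 20727/5 ≈ 4145.4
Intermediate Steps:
M(K, p) = 30 + 6/(-2 + p) (M(K, p) = (-1 + 7)*(1/(-2 + p) + 5) = 6*(5 + 1/(-2 + p)) = 30 + 6/(-2 + p))
-147 + 146*M(G, N) = -147 + 146*(6*(-9 + 5*(-8))/(-2 - 8)) = -147 + 146*(6*(-9 - 40)/(-10)) = -147 + 146*(6*(-1/10)*(-49)) = -147 + 146*(147/5) = -147 + 21462/5 = 20727/5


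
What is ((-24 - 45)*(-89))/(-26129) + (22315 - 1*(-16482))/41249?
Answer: 760416704/1077795121 ≈ 0.70553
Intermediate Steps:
((-24 - 45)*(-89))/(-26129) + (22315 - 1*(-16482))/41249 = -69*(-89)*(-1/26129) + (22315 + 16482)*(1/41249) = 6141*(-1/26129) + 38797*(1/41249) = -6141/26129 + 38797/41249 = 760416704/1077795121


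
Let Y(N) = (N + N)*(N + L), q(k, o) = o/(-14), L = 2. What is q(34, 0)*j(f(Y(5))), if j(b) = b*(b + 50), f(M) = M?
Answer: 0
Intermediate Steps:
q(k, o) = -o/14 (q(k, o) = o*(-1/14) = -o/14)
Y(N) = 2*N*(2 + N) (Y(N) = (N + N)*(N + 2) = (2*N)*(2 + N) = 2*N*(2 + N))
j(b) = b*(50 + b)
q(34, 0)*j(f(Y(5))) = (-1/14*0)*((2*5*(2 + 5))*(50 + 2*5*(2 + 5))) = 0*((2*5*7)*(50 + 2*5*7)) = 0*(70*(50 + 70)) = 0*(70*120) = 0*8400 = 0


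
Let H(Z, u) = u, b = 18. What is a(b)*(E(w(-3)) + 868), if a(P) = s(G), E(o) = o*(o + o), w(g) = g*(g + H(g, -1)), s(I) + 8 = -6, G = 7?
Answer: -16184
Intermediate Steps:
s(I) = -14 (s(I) = -8 - 6 = -14)
w(g) = g*(-1 + g) (w(g) = g*(g - 1) = g*(-1 + g))
E(o) = 2*o² (E(o) = o*(2*o) = 2*o²)
a(P) = -14
a(b)*(E(w(-3)) + 868) = -14*(2*(-3*(-1 - 3))² + 868) = -14*(2*(-3*(-4))² + 868) = -14*(2*12² + 868) = -14*(2*144 + 868) = -14*(288 + 868) = -14*1156 = -16184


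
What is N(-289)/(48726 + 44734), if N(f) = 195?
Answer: 39/18692 ≈ 0.0020865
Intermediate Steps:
N(-289)/(48726 + 44734) = 195/(48726 + 44734) = 195/93460 = 195*(1/93460) = 39/18692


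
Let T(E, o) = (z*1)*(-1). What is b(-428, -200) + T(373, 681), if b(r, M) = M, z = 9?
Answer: -209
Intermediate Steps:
T(E, o) = -9 (T(E, o) = (9*1)*(-1) = 9*(-1) = -9)
b(-428, -200) + T(373, 681) = -200 - 9 = -209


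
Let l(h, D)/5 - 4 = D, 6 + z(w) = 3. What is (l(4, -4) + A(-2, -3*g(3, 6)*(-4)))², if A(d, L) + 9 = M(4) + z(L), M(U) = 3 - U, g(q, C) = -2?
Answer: 169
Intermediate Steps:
z(w) = -3 (z(w) = -6 + 3 = -3)
l(h, D) = 20 + 5*D
A(d, L) = -13 (A(d, L) = -9 + ((3 - 1*4) - 3) = -9 + ((3 - 4) - 3) = -9 + (-1 - 3) = -9 - 4 = -13)
(l(4, -4) + A(-2, -3*g(3, 6)*(-4)))² = ((20 + 5*(-4)) - 13)² = ((20 - 20) - 13)² = (0 - 13)² = (-13)² = 169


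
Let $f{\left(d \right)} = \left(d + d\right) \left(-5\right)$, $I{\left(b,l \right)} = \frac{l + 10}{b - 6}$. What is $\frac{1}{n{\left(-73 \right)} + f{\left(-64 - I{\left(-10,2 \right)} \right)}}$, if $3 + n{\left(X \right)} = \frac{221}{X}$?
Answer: $\frac{146}{91465} \approx 0.0015962$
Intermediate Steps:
$I{\left(b,l \right)} = \frac{10 + l}{-6 + b}$
$n{\left(X \right)} = -3 + \frac{221}{X}$
$f{\left(d \right)} = - 10 d$ ($f{\left(d \right)} = 2 d \left(-5\right) = - 10 d$)
$\frac{1}{n{\left(-73 \right)} + f{\left(-64 - I{\left(-10,2 \right)} \right)}} = \frac{1}{\left(-3 + \frac{221}{-73}\right) - 10 \left(-64 - \frac{10 + 2}{-6 - 10}\right)} = \frac{1}{\left(-3 + 221 \left(- \frac{1}{73}\right)\right) - 10 \left(-64 - \frac{1}{-16} \cdot 12\right)} = \frac{1}{\left(-3 - \frac{221}{73}\right) - 10 \left(-64 - \left(- \frac{1}{16}\right) 12\right)} = \frac{1}{- \frac{440}{73} - 10 \left(-64 - - \frac{3}{4}\right)} = \frac{1}{- \frac{440}{73} - 10 \left(-64 + \frac{3}{4}\right)} = \frac{1}{- \frac{440}{73} - - \frac{1265}{2}} = \frac{1}{- \frac{440}{73} + \frac{1265}{2}} = \frac{1}{\frac{91465}{146}} = \frac{146}{91465}$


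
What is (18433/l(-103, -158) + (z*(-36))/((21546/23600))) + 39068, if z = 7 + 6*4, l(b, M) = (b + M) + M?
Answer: 18959136823/501543 ≈ 37802.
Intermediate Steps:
l(b, M) = b + 2*M (l(b, M) = (M + b) + M = b + 2*M)
z = 31 (z = 7 + 24 = 31)
(18433/l(-103, -158) + (z*(-36))/((21546/23600))) + 39068 = (18433/(-103 + 2*(-158)) + (31*(-36))/((21546/23600))) + 39068 = (18433/(-103 - 316) - 1116/(21546*(1/23600))) + 39068 = (18433/(-419) - 1116/10773/11800) + 39068 = (18433*(-1/419) - 1116*11800/10773) + 39068 = (-18433/419 - 1463200/1197) + 39068 = -635145101/501543 + 39068 = 18959136823/501543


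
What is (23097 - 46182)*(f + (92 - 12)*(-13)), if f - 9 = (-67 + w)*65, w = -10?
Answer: 139341060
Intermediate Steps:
f = -4996 (f = 9 + (-67 - 10)*65 = 9 - 77*65 = 9 - 5005 = -4996)
(23097 - 46182)*(f + (92 - 12)*(-13)) = (23097 - 46182)*(-4996 + (92 - 12)*(-13)) = -23085*(-4996 + 80*(-13)) = -23085*(-4996 - 1040) = -23085*(-6036) = 139341060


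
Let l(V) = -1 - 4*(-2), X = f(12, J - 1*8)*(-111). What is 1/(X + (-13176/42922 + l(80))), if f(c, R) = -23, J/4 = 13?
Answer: 21461/54933572 ≈ 0.00039067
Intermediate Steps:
J = 52 (J = 4*13 = 52)
X = 2553 (X = -23*(-111) = 2553)
l(V) = 7 (l(V) = -1 + 8 = 7)
1/(X + (-13176/42922 + l(80))) = 1/(2553 + (-13176/42922 + 7)) = 1/(2553 + (-13176*1/42922 + 7)) = 1/(2553 + (-6588/21461 + 7)) = 1/(2553 + 143639/21461) = 1/(54933572/21461) = 21461/54933572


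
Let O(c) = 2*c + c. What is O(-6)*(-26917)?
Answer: 484506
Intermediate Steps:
O(c) = 3*c
O(-6)*(-26917) = (3*(-6))*(-26917) = -18*(-26917) = 484506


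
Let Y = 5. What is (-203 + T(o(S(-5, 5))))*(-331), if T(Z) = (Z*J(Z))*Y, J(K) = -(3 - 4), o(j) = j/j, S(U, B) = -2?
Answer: 65538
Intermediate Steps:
o(j) = 1
J(K) = 1 (J(K) = -1*(-1) = 1)
T(Z) = 5*Z (T(Z) = (Z*1)*5 = Z*5 = 5*Z)
(-203 + T(o(S(-5, 5))))*(-331) = (-203 + 5*1)*(-331) = (-203 + 5)*(-331) = -198*(-331) = 65538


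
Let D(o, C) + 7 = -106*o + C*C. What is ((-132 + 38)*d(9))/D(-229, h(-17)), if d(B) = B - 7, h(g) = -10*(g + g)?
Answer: -188/139867 ≈ -0.0013441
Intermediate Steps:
h(g) = -20*g
d(B) = -7 + B
D(o, C) = -7 + C² - 106*o (D(o, C) = -7 + (-106*o + C*C) = -7 + (-106*o + C²) = -7 + (C² - 106*o) = -7 + C² - 106*o)
((-132 + 38)*d(9))/D(-229, h(-17)) = ((-132 + 38)*(-7 + 9))/(-7 + (-20*(-17))² - 106*(-229)) = (-94*2)/(-7 + 340² + 24274) = -188/(-7 + 115600 + 24274) = -188/139867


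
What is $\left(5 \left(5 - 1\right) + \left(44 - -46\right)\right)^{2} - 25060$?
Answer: $-12960$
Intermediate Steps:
$\left(5 \left(5 - 1\right) + \left(44 - -46\right)\right)^{2} - 25060 = \left(5 \left(5 - 1\right) + \left(44 + 46\right)\right)^{2} - 25060 = \left(5 \cdot 4 + 90\right)^{2} - 25060 = \left(20 + 90\right)^{2} - 25060 = 110^{2} - 25060 = 12100 - 25060 = -12960$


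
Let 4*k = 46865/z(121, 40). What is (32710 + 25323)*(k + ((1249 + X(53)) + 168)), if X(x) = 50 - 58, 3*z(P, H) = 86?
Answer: 36287512603/344 ≈ 1.0549e+8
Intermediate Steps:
z(P, H) = 86/3 (z(P, H) = (⅓)*86 = 86/3)
X(x) = -8
k = 140595/344 (k = (46865/(86/3))/4 = (46865*(3/86))/4 = (¼)*(140595/86) = 140595/344 ≈ 408.71)
(32710 + 25323)*(k + ((1249 + X(53)) + 168)) = (32710 + 25323)*(140595/344 + ((1249 - 8) + 168)) = 58033*(140595/344 + (1241 + 168)) = 58033*(140595/344 + 1409) = 58033*(625291/344) = 36287512603/344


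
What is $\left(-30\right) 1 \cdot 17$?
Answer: $-510$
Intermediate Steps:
$\left(-30\right) 1 \cdot 17 = \left(-30\right) 17 = -510$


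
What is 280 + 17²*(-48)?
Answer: -13592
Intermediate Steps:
280 + 17²*(-48) = 280 + 289*(-48) = 280 - 13872 = -13592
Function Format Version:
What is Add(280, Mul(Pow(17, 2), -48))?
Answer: -13592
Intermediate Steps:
Add(280, Mul(Pow(17, 2), -48)) = Add(280, Mul(289, -48)) = Add(280, -13872) = -13592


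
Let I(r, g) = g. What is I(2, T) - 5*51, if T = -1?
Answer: -256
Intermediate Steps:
I(2, T) - 5*51 = -1 - 5*51 = -1 - 255 = -256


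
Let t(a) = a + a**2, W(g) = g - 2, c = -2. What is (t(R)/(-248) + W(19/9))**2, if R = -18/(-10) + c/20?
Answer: 427207561/49818240000 ≈ 0.0085753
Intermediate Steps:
W(g) = -2 + g
R = 17/10 (R = -18/(-10) - 2/20 = -18*(-1/10) - 2*1/20 = 9/5 - 1/10 = 17/10 ≈ 1.7000)
(t(R)/(-248) + W(19/9))**2 = ((17*(1 + 17/10)/10)/(-248) + (-2 + 19/9))**2 = (((17/10)*(27/10))*(-1/248) + (-2 + 19*(1/9)))**2 = ((459/100)*(-1/248) + (-2 + 19/9))**2 = (-459/24800 + 1/9)**2 = (20669/223200)**2 = 427207561/49818240000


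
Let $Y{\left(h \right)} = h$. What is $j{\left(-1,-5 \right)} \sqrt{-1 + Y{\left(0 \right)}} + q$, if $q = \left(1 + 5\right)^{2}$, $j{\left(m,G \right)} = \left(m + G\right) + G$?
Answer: $36 - 11 i \approx 36.0 - 11.0 i$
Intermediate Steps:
$j{\left(m,G \right)} = m + 2 G$ ($j{\left(m,G \right)} = \left(G + m\right) + G = m + 2 G$)
$q = 36$ ($q = 6^{2} = 36$)
$j{\left(-1,-5 \right)} \sqrt{-1 + Y{\left(0 \right)}} + q = \left(-1 + 2 \left(-5\right)\right) \sqrt{-1 + 0} + 36 = \left(-1 - 10\right) \sqrt{-1} + 36 = - 11 i + 36 = 36 - 11 i$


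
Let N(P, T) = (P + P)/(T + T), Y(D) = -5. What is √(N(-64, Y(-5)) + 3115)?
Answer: √78195/5 ≈ 55.927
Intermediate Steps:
N(P, T) = P/T (N(P, T) = (2*P)/((2*T)) = (2*P)*(1/(2*T)) = P/T)
√(N(-64, Y(-5)) + 3115) = √(-64/(-5) + 3115) = √(-64*(-⅕) + 3115) = √(64/5 + 3115) = √(15639/5) = √78195/5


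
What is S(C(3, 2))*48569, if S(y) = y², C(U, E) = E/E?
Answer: 48569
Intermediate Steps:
C(U, E) = 1
S(C(3, 2))*48569 = 1²*48569 = 1*48569 = 48569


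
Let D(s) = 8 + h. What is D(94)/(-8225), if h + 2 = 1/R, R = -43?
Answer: -257/353675 ≈ -0.00072666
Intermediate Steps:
h = -87/43 (h = -2 + 1/(-43) = -2 - 1/43 = -87/43 ≈ -2.0233)
D(s) = 257/43 (D(s) = 8 - 87/43 = 257/43)
D(94)/(-8225) = (257/43)/(-8225) = (257/43)*(-1/8225) = -257/353675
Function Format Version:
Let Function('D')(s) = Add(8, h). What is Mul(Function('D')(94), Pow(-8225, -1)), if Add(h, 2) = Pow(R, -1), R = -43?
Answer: Rational(-257, 353675) ≈ -0.00072666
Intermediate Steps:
h = Rational(-87, 43) (h = Add(-2, Pow(-43, -1)) = Add(-2, Rational(-1, 43)) = Rational(-87, 43) ≈ -2.0233)
Function('D')(s) = Rational(257, 43) (Function('D')(s) = Add(8, Rational(-87, 43)) = Rational(257, 43))
Mul(Function('D')(94), Pow(-8225, -1)) = Mul(Rational(257, 43), Pow(-8225, -1)) = Mul(Rational(257, 43), Rational(-1, 8225)) = Rational(-257, 353675)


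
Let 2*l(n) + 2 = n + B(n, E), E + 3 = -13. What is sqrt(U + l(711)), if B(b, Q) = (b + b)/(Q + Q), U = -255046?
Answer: I*sqrt(16301678)/8 ≈ 504.69*I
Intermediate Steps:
E = -16 (E = -3 - 13 = -16)
B(b, Q) = b/Q (B(b, Q) = (2*b)/((2*Q)) = (2*b)*(1/(2*Q)) = b/Q)
l(n) = -1 + 15*n/32 (l(n) = -1 + (n + n/(-16))/2 = -1 + (n + n*(-1/16))/2 = -1 + (n - n/16)/2 = -1 + (15*n/16)/2 = -1 + 15*n/32)
sqrt(U + l(711)) = sqrt(-255046 + (-1 + (15/32)*711)) = sqrt(-255046 + (-1 + 10665/32)) = sqrt(-255046 + 10633/32) = sqrt(-8150839/32) = I*sqrt(16301678)/8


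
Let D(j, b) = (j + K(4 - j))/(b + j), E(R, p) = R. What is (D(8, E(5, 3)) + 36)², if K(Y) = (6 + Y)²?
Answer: 230400/169 ≈ 1363.3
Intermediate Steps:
D(j, b) = (j + (10 - j)²)/(b + j) (D(j, b) = (j + (6 + (4 - j))²)/(b + j) = (j + (10 - j)²)/(b + j))
(D(8, E(5, 3)) + 36)² = ((8 + (-10 + 8)²)/(5 + 8) + 36)² = ((8 + (-2)²)/13 + 36)² = ((8 + 4)/13 + 36)² = ((1/13)*12 + 36)² = (12/13 + 36)² = (480/13)² = 230400/169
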